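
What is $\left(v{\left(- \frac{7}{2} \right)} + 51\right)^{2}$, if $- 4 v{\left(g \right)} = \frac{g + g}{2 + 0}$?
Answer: $\frac{172225}{64} \approx 2691.0$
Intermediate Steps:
$v{\left(g \right)} = - \frac{g}{4}$ ($v{\left(g \right)} = - \frac{\left(g + g\right) \frac{1}{2 + 0}}{4} = - \frac{2 g \frac{1}{2}}{4} = - \frac{g}{4}$)
$\left(v{\left(- \frac{7}{2} \right)} + 51\right)^{2} = \left(- \frac{\left(-7\right) \frac{1}{2}}{4} + 51\right)^{2} = \left(\left(- \frac{1}{4}\right) \left(- \frac{7}{2}\right) + 51\right)^{2} = \left(\frac{7}{8} + 51\right)^{2} = \left(\frac{415}{8}\right)^{2} = \frac{172225}{64}$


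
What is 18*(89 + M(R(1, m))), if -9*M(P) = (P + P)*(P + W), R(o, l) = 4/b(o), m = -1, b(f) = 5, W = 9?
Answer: 39266/25 ≈ 1570.6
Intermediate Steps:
R(o, l) = ⅘ (R(o, l) = 4/5 = 4*(⅕) = ⅘)
M(P) = -2*P*(9 + P)/9 (M(P) = -(P + P)*(P + 9)/9 = -2*P*(9 + P)/9)
18*(89 + M(R(1, m))) = 18*(89 - 2/9*⅘*(9 + ⅘)) = 18*(89 - 2/9*⅘*49/5) = 18*(89 - 392/225) = 18*(19633/225) = 39266/25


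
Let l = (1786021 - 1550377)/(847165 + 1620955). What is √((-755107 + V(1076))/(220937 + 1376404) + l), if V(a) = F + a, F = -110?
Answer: I*√365883717945556574626170/985607317230 ≈ 0.61372*I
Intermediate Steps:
V(a) = -110 + a
l = 58911/617030 (l = 235644/2468120 = 235644*(1/2468120) = 58911/617030 ≈ 0.095475)
√((-755107 + V(1076))/(220937 + 1376404) + l) = √((-755107 + (-110 + 1076))/(220937 + 1376404) + 58911/617030) = √((-755107 + 966)/1597341 + 58911/617030) = √(-754141*1/1597341 + 58911/617030) = √(-754141/1597341 + 58911/617030) = √(-371226665579/985607317230) = I*√365883717945556574626170/985607317230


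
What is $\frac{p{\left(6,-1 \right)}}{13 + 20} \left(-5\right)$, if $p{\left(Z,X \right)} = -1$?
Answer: $\frac{5}{33} \approx 0.15152$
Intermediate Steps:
$\frac{p{\left(6,-1 \right)}}{13 + 20} \left(-5\right) = - \frac{1}{13 + 20} \left(-5\right) = - \frac{1}{33} \left(-5\right) = \left(-1\right) \frac{1}{33} \left(-5\right) = \left(- \frac{1}{33}\right) \left(-5\right) = \frac{5}{33}$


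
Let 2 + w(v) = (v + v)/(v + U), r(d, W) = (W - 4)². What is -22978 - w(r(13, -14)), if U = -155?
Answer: -3883592/169 ≈ -22980.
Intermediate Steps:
r(d, W) = (-4 + W)²
w(v) = -2 + 2*v/(-155 + v) (w(v) = -2 + (v + v)/(v - 155) = -2 + (2*v)/(-155 + v) = -2 + 2*v/(-155 + v))
-22978 - w(r(13, -14)) = -22978 - 310/(-155 + (-4 - 14)²) = -22978 - 310/(-155 + (-18)²) = -22978 - 310/(-155 + 324) = -22978 - 310/169 = -3883592/169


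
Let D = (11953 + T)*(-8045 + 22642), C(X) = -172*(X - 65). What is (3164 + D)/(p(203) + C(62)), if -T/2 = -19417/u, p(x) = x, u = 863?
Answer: 151144053513/620497 ≈ 2.4359e+5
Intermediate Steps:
C(X) = 11180 - 172*X (C(X) = -172*(-65 + X) = 11180 - 172*X)
T = 38834/863 (T = -(-38834)/863 = -2*(-19417/863) = 38834/863 ≈ 44.999)
D = 151141322981/863 (D = (11953 + 38834/863)*(-8045 + 22642) = (10354273/863)*14597 = 151141322981/863 ≈ 1.7513e+8)
(3164 + D)/(p(203) + C(62)) = (3164 + 151141322981/863)/(203 + (11180 - 172*62)) = 151144053513/(863*(203 + (11180 - 10664))) = 151144053513/(863*(203 + 516)) = (151144053513/863)/719 = (151144053513/863)*(1/719) = 151144053513/620497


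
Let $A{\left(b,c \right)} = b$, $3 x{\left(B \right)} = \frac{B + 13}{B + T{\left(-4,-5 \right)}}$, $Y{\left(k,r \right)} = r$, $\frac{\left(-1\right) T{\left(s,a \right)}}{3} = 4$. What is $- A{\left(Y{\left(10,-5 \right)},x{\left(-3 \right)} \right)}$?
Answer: $5$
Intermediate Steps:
$T{\left(s,a \right)} = -12$ ($T{\left(s,a \right)} = \left(-3\right) 4 = -12$)
$x{\left(B \right)} = \frac{13 + B}{3 \left(-12 + B\right)}$ ($x{\left(B \right)} = \frac{\left(B + 13\right) \frac{1}{B - 12}}{3} = \frac{\left(13 + B\right) \frac{1}{-12 + B}}{3} = \frac{\frac{1}{-12 + B} \left(13 + B\right)}{3} = \frac{13 + B}{3 \left(-12 + B\right)}$)
$- A{\left(Y{\left(10,-5 \right)},x{\left(-3 \right)} \right)} = \left(-1\right) \left(-5\right) = 5$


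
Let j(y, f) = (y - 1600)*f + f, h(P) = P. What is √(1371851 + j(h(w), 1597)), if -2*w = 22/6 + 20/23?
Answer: I*√22574265906/138 ≈ 1088.7*I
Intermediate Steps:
w = -313/138 (w = -(22/6 + 20/23)/2 = -(22*(⅙) + 20*(1/23))/2 = -(11/3 + 20/23)/2 = -½*313/69 = -313/138 ≈ -2.2681)
j(y, f) = f + f*(-1600 + y) (j(y, f) = (-1600 + y)*f + f = f*(-1600 + y) + f = f + f*(-1600 + y))
√(1371851 + j(h(w), 1597)) = √(1371851 + 1597*(-1599 - 313/138)) = √(1371851 + 1597*(-220975/138)) = √(1371851 - 352897075/138) = √(-163581637/138) = I*√22574265906/138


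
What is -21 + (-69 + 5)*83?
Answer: -5333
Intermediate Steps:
-21 + (-69 + 5)*83 = -21 - 64*83 = -21 - 5312 = -5333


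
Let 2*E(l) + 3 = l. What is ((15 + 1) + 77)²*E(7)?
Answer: 17298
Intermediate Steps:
E(l) = -3/2 + l/2
((15 + 1) + 77)²*E(7) = ((15 + 1) + 77)²*(-3/2 + (½)*7) = (16 + 77)²*(-3/2 + 7/2) = 93²*2 = 8649*2 = 17298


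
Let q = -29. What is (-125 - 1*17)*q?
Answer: 4118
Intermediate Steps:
(-125 - 1*17)*q = (-125 - 1*17)*(-29) = (-125 - 17)*(-29) = -142*(-29) = 4118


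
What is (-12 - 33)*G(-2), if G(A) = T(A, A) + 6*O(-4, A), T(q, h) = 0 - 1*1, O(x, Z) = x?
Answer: 1125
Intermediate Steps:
T(q, h) = -1 (T(q, h) = 0 - 1 = -1)
G(A) = -25 (G(A) = -1 + 6*(-4) = -1 - 24 = -25)
(-12 - 33)*G(-2) = (-12 - 33)*(-25) = -45*(-25) = 1125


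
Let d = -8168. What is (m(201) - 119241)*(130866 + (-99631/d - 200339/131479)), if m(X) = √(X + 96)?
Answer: -16759458425602306809/1073920472 + 421653418512147*√33/1073920472 ≈ -1.5604e+10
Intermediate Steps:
m(X) = √(96 + X)
(m(201) - 119241)*(130866 + (-99631/d - 200339/131479)) = (√(96 + 201) - 119241)*(130866 + (-99631/(-8168) - 200339/131479)) = (√297 - 119241)*(130866 + (-99631*(-1/8168) - 200339*1/131479)) = (3*√33 - 119241)*(130866 + (99631/8168 - 200339/131479)) = (-119241 + 3*√33)*(130866 + 11463015297/1073920472) = (-119241 + 3*√33)*(140551139504049/1073920472) = -16759458425602306809/1073920472 + 421653418512147*√33/1073920472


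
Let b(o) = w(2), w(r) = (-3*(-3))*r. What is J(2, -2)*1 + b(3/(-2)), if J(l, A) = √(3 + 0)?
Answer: 18 + √3 ≈ 19.732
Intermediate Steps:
J(l, A) = √3
w(r) = 9*r
b(o) = 18 (b(o) = 9*2 = 18)
J(2, -2)*1 + b(3/(-2)) = √3*1 + 18 = √3 + 18 = 18 + √3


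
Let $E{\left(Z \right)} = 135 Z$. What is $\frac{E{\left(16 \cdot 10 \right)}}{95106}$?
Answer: $\frac{3600}{15851} \approx 0.22711$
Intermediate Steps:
$\frac{E{\left(16 \cdot 10 \right)}}{95106} = \frac{135 \cdot 16 \cdot 10}{95106} = 135 \cdot 160 \cdot \frac{1}{95106} = 21600 \cdot \frac{1}{95106} = \frac{3600}{15851}$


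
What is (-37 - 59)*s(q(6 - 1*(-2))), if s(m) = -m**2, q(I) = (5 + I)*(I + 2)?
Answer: 1622400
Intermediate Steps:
q(I) = (2 + I)*(5 + I) (q(I) = (5 + I)*(2 + I) = (2 + I)*(5 + I))
(-37 - 59)*s(q(6 - 1*(-2))) = (-37 - 59)*(-(10 + (6 - 1*(-2))**2 + 7*(6 - 1*(-2)))**2) = -(-96)*(10 + (6 + 2)**2 + 7*(6 + 2))**2 = -(-96)*(10 + 8**2 + 7*8)**2 = -(-96)*(10 + 64 + 56)**2 = -(-96)*130**2 = -(-96)*16900 = -96*(-16900) = 1622400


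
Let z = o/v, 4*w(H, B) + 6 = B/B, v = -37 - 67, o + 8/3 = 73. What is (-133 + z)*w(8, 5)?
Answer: 208535/1248 ≈ 167.10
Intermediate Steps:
o = 211/3 (o = -8/3 + 73 = 211/3 ≈ 70.333)
v = -104
w(H, B) = -5/4 (w(H, B) = -3/2 + (B/B)/4 = -3/2 + (1/4)*1 = -3/2 + 1/4 = -5/4)
z = -211/312 (z = (211/3)/(-104) = (211/3)*(-1/104) = -211/312 ≈ -0.67628)
(-133 + z)*w(8, 5) = (-133 - 211/312)*(-5/4) = -41707/312*(-5/4) = 208535/1248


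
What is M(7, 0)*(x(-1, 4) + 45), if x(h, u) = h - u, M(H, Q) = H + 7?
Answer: 560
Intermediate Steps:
M(H, Q) = 7 + H
M(7, 0)*(x(-1, 4) + 45) = (7 + 7)*((-1 - 1*4) + 45) = 14*((-1 - 4) + 45) = 14*(-5 + 45) = 14*40 = 560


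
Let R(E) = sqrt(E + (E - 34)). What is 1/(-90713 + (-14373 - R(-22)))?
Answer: I/(sqrt(78) - 105086*I) ≈ -9.516e-6 + 7.9976e-10*I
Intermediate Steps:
R(E) = sqrt(-34 + 2*E) (R(E) = sqrt(E + (-34 + E)) = sqrt(-34 + 2*E))
1/(-90713 + (-14373 - R(-22))) = 1/(-90713 + (-14373 - sqrt(-34 + 2*(-22)))) = 1/(-90713 + (-14373 - sqrt(-34 - 44))) = 1/(-90713 + (-14373 - sqrt(-78))) = 1/(-90713 + (-14373 - I*sqrt(78))) = 1/(-105086 - I*sqrt(78))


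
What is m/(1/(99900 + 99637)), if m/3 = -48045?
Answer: -28760265495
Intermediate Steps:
m = -144135 (m = 3*(-48045) = -144135)
m/(1/(99900 + 99637)) = -144135/(1/(99900 + 99637)) = -144135/(1/199537) = -144135/1/199537 = -144135*199537 = -28760265495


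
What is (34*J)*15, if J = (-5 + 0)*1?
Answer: -2550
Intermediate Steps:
J = -5 (J = -5*1 = -5)
(34*J)*15 = (34*(-5))*15 = -170*15 = -2550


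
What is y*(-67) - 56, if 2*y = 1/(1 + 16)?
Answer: -1971/34 ≈ -57.971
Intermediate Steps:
y = 1/34 (y = 1/(2*(1 + 16)) = (½)/17 = (½)*(1/17) = 1/34 ≈ 0.029412)
y*(-67) - 56 = (1/34)*(-67) - 56 = -67/34 - 56 = -1971/34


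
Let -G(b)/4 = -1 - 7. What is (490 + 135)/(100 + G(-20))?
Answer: 625/132 ≈ 4.7348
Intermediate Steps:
G(b) = 32 (G(b) = -4*(-1 - 7) = -4*(-8) = 32)
(490 + 135)/(100 + G(-20)) = (490 + 135)/(100 + 32) = 625/132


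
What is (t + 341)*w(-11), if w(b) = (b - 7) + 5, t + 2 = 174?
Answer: -6669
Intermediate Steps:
t = 172 (t = -2 + 174 = 172)
w(b) = -2 + b (w(b) = (-7 + b) + 5 = -2 + b)
(t + 341)*w(-11) = (172 + 341)*(-2 - 11) = 513*(-13) = -6669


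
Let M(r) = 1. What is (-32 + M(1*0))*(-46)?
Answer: 1426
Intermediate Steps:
(-32 + M(1*0))*(-46) = (-32 + 1)*(-46) = -31*(-46) = 1426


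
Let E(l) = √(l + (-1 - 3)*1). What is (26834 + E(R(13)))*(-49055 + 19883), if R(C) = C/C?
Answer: -782801448 - 29172*I*√3 ≈ -7.828e+8 - 50527.0*I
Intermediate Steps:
R(C) = 1
E(l) = √(-4 + l) (E(l) = √(l - 4*1) = √(l - 4) = √(-4 + l))
(26834 + E(R(13)))*(-49055 + 19883) = (26834 + √(-4 + 1))*(-49055 + 19883) = (26834 + √(-3))*(-29172) = (26834 + I*√3)*(-29172) = -782801448 - 29172*I*√3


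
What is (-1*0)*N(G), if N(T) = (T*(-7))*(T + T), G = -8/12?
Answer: 0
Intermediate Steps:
G = -⅔ (G = -8*1/12 = -⅔ ≈ -0.66667)
N(T) = -14*T² (N(T) = (-7*T)*(2*T) = -14*T²)
(-1*0)*N(G) = (-1*0)*(-14*(-⅔)²) = 0*(-14*4/9) = 0*(-56/9) = 0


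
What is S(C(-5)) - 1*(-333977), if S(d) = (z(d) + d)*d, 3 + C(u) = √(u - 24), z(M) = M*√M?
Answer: 333977 - (3 - I*√29)*(-3 + (-3 + I*√29)^(3/2) + I*√29) ≈ 3.34e+5 - 115.77*I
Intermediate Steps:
z(M) = M^(3/2)
C(u) = -3 + √(-24 + u) (C(u) = -3 + √(u - 24) = -3 + √(-24 + u))
S(d) = d*(d + d^(3/2)) (S(d) = (d^(3/2) + d)*d = (d + d^(3/2))*d = d*(d + d^(3/2)))
S(C(-5)) - 1*(-333977) = (-3 + √(-24 - 5))*((-3 + √(-24 - 5)) + (-3 + √(-24 - 5))^(3/2)) - 1*(-333977) = (-3 + √(-29))*((-3 + √(-29)) + (-3 + √(-29))^(3/2)) + 333977 = (-3 + I*√29)*((-3 + I*√29) + (-3 + I*√29)^(3/2)) + 333977 = (-3 + I*√29)*(-3 + (-3 + I*√29)^(3/2) + I*√29) + 333977 = 333977 + (-3 + I*√29)*(-3 + (-3 + I*√29)^(3/2) + I*√29)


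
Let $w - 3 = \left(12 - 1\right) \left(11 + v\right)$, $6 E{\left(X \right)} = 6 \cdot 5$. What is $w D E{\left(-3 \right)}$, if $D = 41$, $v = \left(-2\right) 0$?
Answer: $25420$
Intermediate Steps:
$E{\left(X \right)} = 5$ ($E{\left(X \right)} = \frac{6 \cdot 5}{6} = \frac{1}{6} \cdot 30 = 5$)
$v = 0$
$w = 124$ ($w = 3 + \left(12 - 1\right) \left(11 + 0\right) = 3 + 11 \cdot 11 = 3 + 121 = 124$)
$w D E{\left(-3 \right)} = 124 \cdot 41 \cdot 5 = 5084 \cdot 5 = 25420$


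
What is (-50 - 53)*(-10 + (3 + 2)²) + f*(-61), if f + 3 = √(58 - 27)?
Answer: -1362 - 61*√31 ≈ -1701.6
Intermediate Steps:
f = -3 + √31 (f = -3 + √(58 - 27) = -3 + √31 ≈ 2.5678)
(-50 - 53)*(-10 + (3 + 2)²) + f*(-61) = (-50 - 53)*(-10 + (3 + 2)²) + (-3 + √31)*(-61) = -103*(-10 + 5²) + (183 - 61*√31) = -103*(-10 + 25) + (183 - 61*√31) = -103*15 + (183 - 61*√31) = -1545 + (183 - 61*√31) = -1362 - 61*√31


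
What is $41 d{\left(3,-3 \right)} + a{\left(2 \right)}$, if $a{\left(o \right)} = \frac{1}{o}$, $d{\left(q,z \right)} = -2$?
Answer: $- \frac{163}{2} \approx -81.5$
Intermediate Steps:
$41 d{\left(3,-3 \right)} + a{\left(2 \right)} = 41 \left(-2\right) + \frac{1}{2} = -82 + \frac{1}{2} = - \frac{163}{2}$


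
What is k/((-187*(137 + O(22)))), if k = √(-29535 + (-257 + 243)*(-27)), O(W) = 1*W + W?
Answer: -I*√29157/33847 ≈ -0.0050449*I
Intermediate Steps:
O(W) = 2*W (O(W) = W + W = 2*W)
k = I*√29157 (k = √(-29535 - 14*(-27)) = √(-29535 + 378) = √(-29157) = I*√29157 ≈ 170.75*I)
k/((-187*(137 + O(22)))) = (I*√29157)/((-187*(137 + 2*22))) = (I*√29157)/((-187*(137 + 44))) = (I*√29157)/((-187*181)) = (I*√29157)/(-33847) = (I*√29157)*(-1/33847) = -I*√29157/33847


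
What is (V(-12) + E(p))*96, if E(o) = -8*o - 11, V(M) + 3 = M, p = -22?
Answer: 14400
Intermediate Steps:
V(M) = -3 + M
E(o) = -11 - 8*o
(V(-12) + E(p))*96 = ((-3 - 12) + (-11 - 8*(-22)))*96 = (-15 + (-11 + 176))*96 = (-15 + 165)*96 = 150*96 = 14400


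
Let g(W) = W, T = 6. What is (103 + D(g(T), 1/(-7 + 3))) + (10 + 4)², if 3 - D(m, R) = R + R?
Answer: 605/2 ≈ 302.50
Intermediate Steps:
D(m, R) = 3 - 2*R (D(m, R) = 3 - (R + R) = 3 - 2*R)
(103 + D(g(T), 1/(-7 + 3))) + (10 + 4)² = (103 + (3 - 2/(-7 + 3))) + (10 + 4)² = (103 + (3 - 2/(-4))) + 14² = (103 + (3 - 2*(-¼))) + 196 = (103 + (3 + ½)) + 196 = (103 + 7/2) + 196 = 213/2 + 196 = 605/2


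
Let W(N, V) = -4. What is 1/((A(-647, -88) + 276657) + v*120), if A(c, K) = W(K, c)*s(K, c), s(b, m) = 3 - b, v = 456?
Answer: 1/331013 ≈ 3.0210e-6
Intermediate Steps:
A(c, K) = -12 + 4*K (A(c, K) = -4*(3 - K) = -12 + 4*K)
1/((A(-647, -88) + 276657) + v*120) = 1/(((-12 + 4*(-88)) + 276657) + 456*120) = 1/(((-12 - 352) + 276657) + 54720) = 1/((-364 + 276657) + 54720) = 1/(276293 + 54720) = 1/331013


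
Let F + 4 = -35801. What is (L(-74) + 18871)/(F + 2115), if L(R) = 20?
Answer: -6297/11230 ≈ -0.56073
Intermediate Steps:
F = -35805 (F = -4 - 35801 = -35805)
(L(-74) + 18871)/(F + 2115) = (20 + 18871)/(-35805 + 2115) = 18891/(-33690) = 18891*(-1/33690) = -6297/11230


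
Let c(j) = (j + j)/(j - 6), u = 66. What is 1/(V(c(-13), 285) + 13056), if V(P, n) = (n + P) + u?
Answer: 19/254759 ≈ 7.4580e-5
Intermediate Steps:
c(j) = 2*j/(-6 + j) (c(j) = (2*j)/(-6 + j) = 2*j/(-6 + j))
V(P, n) = 66 + P + n (V(P, n) = (n + P) + 66 = (P + n) + 66 = 66 + P + n)
1/(V(c(-13), 285) + 13056) = 1/((66 + 2*(-13)/(-6 - 13) + 285) + 13056) = 1/((66 + 2*(-13)/(-19) + 285) + 13056) = 1/((66 + 2*(-13)*(-1/19) + 285) + 13056) = 1/((66 + 26/19 + 285) + 13056) = 1/(6695/19 + 13056) = 1/(254759/19) = 19/254759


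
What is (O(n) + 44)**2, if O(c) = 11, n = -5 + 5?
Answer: 3025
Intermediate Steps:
n = 0
(O(n) + 44)**2 = (11 + 44)**2 = 55**2 = 3025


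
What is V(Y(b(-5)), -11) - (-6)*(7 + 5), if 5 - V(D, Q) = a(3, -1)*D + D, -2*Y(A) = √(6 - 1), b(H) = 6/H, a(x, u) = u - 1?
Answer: 77 - √5/2 ≈ 75.882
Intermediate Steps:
a(x, u) = -1 + u
Y(A) = -√5/2 (Y(A) = -√(6 - 1)/2 = -√5/2)
V(D, Q) = 5 + D (V(D, Q) = 5 - ((-1 - 1)*D + D) = 5 - (-2*D + D) = 5 - (-1)*D = 5 + D)
V(Y(b(-5)), -11) - (-6)*(7 + 5) = (5 - √5/2) - (-6)*(7 + 5) = (5 - √5/2) - (-6)*12 = (5 - √5/2) - 1*(-72) = (5 - √5/2) + 72 = 77 - √5/2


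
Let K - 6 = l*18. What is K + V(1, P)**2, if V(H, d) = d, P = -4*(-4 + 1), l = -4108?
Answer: -73794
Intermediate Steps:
P = 12 (P = -4*(-3) = 12)
K = -73938 (K = 6 - 4108*18 = 6 - 73944 = -73938)
K + V(1, P)**2 = -73938 + 12**2 = -73938 + 144 = -73794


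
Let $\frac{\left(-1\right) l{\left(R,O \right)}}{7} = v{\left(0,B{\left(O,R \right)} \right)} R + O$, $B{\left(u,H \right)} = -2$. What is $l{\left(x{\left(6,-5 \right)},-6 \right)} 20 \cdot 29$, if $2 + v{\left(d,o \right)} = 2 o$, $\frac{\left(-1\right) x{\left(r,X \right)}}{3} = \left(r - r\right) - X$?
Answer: $-341040$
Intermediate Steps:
$x{\left(r,X \right)} = 3 X$ ($x{\left(r,X \right)} = - 3 \left(\left(r - r\right) - X\right) = - 3 \left(0 - X\right) = - 3 \left(- X\right) = 3 X$)
$v{\left(d,o \right)} = -2 + 2 o$
$l{\left(R,O \right)} = - 7 O + 42 R$ ($l{\left(R,O \right)} = - 7 \left(\left(-2 + 2 \left(-2\right)\right) R + O\right) = - 7 \left(\left(-2 - 4\right) R + O\right) = - 7 \left(- 6 R + O\right) = - 7 \left(O - 6 R\right) = - 7 O + 42 R$)
$l{\left(x{\left(6,-5 \right)},-6 \right)} 20 \cdot 29 = \left(\left(-7\right) \left(-6\right) + 42 \cdot 3 \left(-5\right)\right) 20 \cdot 29 = \left(42 + 42 \left(-15\right)\right) 20 \cdot 29 = \left(42 - 630\right) 20 \cdot 29 = \left(-588\right) 20 \cdot 29 = \left(-11760\right) 29 = -341040$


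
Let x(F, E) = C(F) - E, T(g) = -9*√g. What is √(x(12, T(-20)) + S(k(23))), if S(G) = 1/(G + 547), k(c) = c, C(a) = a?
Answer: √(3899370 + 5848200*I*√5)/570 ≈ 5.1963 + 3.8729*I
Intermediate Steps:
x(F, E) = F - E
S(G) = 1/(547 + G)
√(x(12, T(-20)) + S(k(23))) = √((12 - (-9)*√(-20)) + 1/(547 + 23)) = √((12 - (-9)*2*I*√5) + 1/570) = √((12 - (-18)*I*√5) + 1/570) = √((12 + 18*I*√5) + 1/570) = √(6841/570 + 18*I*√5)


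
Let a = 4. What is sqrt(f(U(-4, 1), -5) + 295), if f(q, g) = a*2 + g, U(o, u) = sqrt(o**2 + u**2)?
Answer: sqrt(298) ≈ 17.263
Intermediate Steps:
f(q, g) = 8 + g (f(q, g) = 4*2 + g = 8 + g)
sqrt(f(U(-4, 1), -5) + 295) = sqrt((8 - 5) + 295) = sqrt(3 + 295) = sqrt(298)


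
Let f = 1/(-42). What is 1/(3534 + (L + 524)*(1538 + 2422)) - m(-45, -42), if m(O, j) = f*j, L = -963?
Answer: -1734907/1734906 ≈ -1.0000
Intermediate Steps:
f = -1/42 ≈ -0.023810
m(O, j) = -j/42
1/(3534 + (L + 524)*(1538 + 2422)) - m(-45, -42) = 1/(3534 + (-963 + 524)*(1538 + 2422)) - (-1)*(-42)/42 = 1/(3534 - 439*3960) - 1*1 = 1/(3534 - 1738440) - 1 = 1/(-1734906) - 1 = -1/1734906 - 1 = -1734907/1734906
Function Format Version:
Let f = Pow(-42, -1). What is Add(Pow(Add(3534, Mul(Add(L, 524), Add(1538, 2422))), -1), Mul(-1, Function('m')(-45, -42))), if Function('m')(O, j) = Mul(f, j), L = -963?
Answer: Rational(-1734907, 1734906) ≈ -1.0000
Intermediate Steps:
f = Rational(-1, 42) ≈ -0.023810
Function('m')(O, j) = Mul(Rational(-1, 42), j)
Add(Pow(Add(3534, Mul(Add(L, 524), Add(1538, 2422))), -1), Mul(-1, Function('m')(-45, -42))) = Add(Pow(Add(3534, Mul(Add(-963, 524), Add(1538, 2422))), -1), Mul(-1, Mul(Rational(-1, 42), -42))) = Add(Pow(Add(3534, Mul(-439, 3960)), -1), Mul(-1, 1)) = Add(Pow(Add(3534, -1738440), -1), -1) = Add(Pow(-1734906, -1), -1) = Add(Rational(-1, 1734906), -1) = Rational(-1734907, 1734906)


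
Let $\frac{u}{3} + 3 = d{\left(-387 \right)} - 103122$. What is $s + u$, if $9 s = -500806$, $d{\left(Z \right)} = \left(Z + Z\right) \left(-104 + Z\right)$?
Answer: $\frac{6975737}{9} \approx 7.7508 \cdot 10^{5}$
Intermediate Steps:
$d{\left(Z \right)} = 2 Z \left(-104 + Z\right)$
$s = - \frac{500806}{9}$ ($s = \frac{1}{9} \left(-500806\right) = - \frac{500806}{9} \approx -55645.0$)
$u = 830727$ ($u = -9 + 3 \left(2 \left(-387\right) \left(-104 - 387\right) - 103122\right) = -9 + 3 \left(2 \left(-387\right) \left(-491\right) - 103122\right) = -9 + 3 \left(380034 - 103122\right) = -9 + 3 \cdot 276912 = -9 + 830736 = 830727$)
$s + u = - \frac{500806}{9} + 830727 = \frac{6975737}{9}$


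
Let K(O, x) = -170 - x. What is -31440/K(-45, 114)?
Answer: 7860/71 ≈ 110.70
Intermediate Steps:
-31440/K(-45, 114) = -31440/(-170 - 1*114) = -31440/(-170 - 114) = -31440/(-284) = -31440*(-1/284) = 7860/71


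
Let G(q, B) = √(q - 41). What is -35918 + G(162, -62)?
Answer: -35907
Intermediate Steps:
G(q, B) = √(-41 + q)
-35918 + G(162, -62) = -35918 + √(-41 + 162) = -35918 + √121 = -35918 + 11 = -35907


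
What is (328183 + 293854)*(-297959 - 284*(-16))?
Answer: -182514986355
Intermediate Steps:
(328183 + 293854)*(-297959 - 284*(-16)) = 622037*(-297959 + 4544) = 622037*(-293415) = -182514986355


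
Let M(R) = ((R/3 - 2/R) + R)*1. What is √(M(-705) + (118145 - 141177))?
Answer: I*√11914681890/705 ≈ 154.83*I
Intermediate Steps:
M(R) = -2/R + 4*R/3 (M(R) = ((R*(⅓) - 2/R) + R)*1 = ((R/3 - 2/R) + R)*1 = ((-2/R + R/3) + R)*1 = (-2/R + 4*R/3)*1 = -2/R + 4*R/3)
√(M(-705) + (118145 - 141177)) = √((-2/(-705) + (4/3)*(-705)) + (118145 - 141177)) = √((-2*(-1/705) - 940) - 23032) = √((2/705 - 940) - 23032) = √(-662698/705 - 23032) = √(-16900258/705) = I*√11914681890/705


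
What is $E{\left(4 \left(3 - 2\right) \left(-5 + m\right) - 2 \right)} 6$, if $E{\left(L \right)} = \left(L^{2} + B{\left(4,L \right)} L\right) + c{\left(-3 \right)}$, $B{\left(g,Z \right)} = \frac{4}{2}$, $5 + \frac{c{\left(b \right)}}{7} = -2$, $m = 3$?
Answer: $186$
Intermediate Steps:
$c{\left(b \right)} = -49$ ($c{\left(b \right)} = -35 + 7 \left(-2\right) = -35 - 14 = -49$)
$B{\left(g,Z \right)} = 2$ ($B{\left(g,Z \right)} = 4 \cdot \frac{1}{2} = 2$)
$E{\left(L \right)} = -49 + L^{2} + 2 L$ ($E{\left(L \right)} = \left(L^{2} + 2 L\right) - 49 = -49 + L^{2} + 2 L$)
$E{\left(4 \left(3 - 2\right) \left(-5 + m\right) - 2 \right)} 6 = \left(-49 + \left(4 \left(3 - 2\right) \left(-5 + 3\right) - 2\right)^{2} + 2 \left(4 \left(3 - 2\right) \left(-5 + 3\right) - 2\right)\right) 6 = \left(-49 + \left(4 \cdot 1 \left(-2\right) - 2\right)^{2} + 2 \left(4 \cdot 1 \left(-2\right) - 2\right)\right) 6 = \left(-49 + \left(4 \left(-2\right) - 2\right)^{2} + 2 \left(4 \left(-2\right) - 2\right)\right) 6 = \left(-49 + \left(-8 - 2\right)^{2} + 2 \left(-8 - 2\right)\right) 6 = \left(-49 + \left(-10\right)^{2} + 2 \left(-10\right)\right) 6 = \left(-49 + 100 - 20\right) 6 = 31 \cdot 6 = 186$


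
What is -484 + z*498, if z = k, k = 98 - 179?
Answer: -40822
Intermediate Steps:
k = -81
z = -81
-484 + z*498 = -484 - 81*498 = -484 - 40338 = -40822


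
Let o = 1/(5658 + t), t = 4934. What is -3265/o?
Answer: -34582880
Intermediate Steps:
o = 1/10592 (o = 1/(5658 + 4934) = 1/10592 ≈ 9.4411e-5)
-3265/o = -3265/1/10592 = -3265*10592 = -34582880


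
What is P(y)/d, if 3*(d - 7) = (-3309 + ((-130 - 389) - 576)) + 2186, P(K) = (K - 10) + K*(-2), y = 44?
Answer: 162/2197 ≈ 0.073737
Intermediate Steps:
P(K) = -10 - K (P(K) = (-10 + K) - 2*K = -10 - K)
d = -2197/3 (d = 7 + ((-3309 + ((-130 - 389) - 576)) + 2186)/3 = 7 + ((-3309 + (-519 - 576)) + 2186)/3 = 7 + ((-3309 - 1095) + 2186)/3 = 7 + (-4404 + 2186)/3 = 7 + (⅓)*(-2218) = 7 - 2218/3 = -2197/3 ≈ -732.33)
P(y)/d = (-10 - 1*44)/(-2197/3) = (-10 - 44)*(-3/2197) = -54*(-3/2197) = 162/2197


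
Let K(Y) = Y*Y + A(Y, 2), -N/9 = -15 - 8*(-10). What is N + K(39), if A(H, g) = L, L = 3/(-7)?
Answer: 6549/7 ≈ 935.57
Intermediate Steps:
N = -585 (N = -9*(-15 - 8*(-10)) = -9*(-15 + 80) = -9*65 = -585)
L = -3/7 (L = 3*(-⅐) = -3/7 ≈ -0.42857)
A(H, g) = -3/7
K(Y) = -3/7 + Y² (K(Y) = Y*Y - 3/7 = Y² - 3/7 = -3/7 + Y²)
N + K(39) = -585 + (-3/7 + 39²) = -585 + (-3/7 + 1521) = -585 + 10644/7 = 6549/7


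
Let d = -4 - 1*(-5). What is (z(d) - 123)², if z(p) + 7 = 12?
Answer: 13924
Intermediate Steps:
d = 1 (d = -4 + 5 = 1)
z(p) = 5 (z(p) = -7 + 12 = 5)
(z(d) - 123)² = (5 - 123)² = (-118)² = 13924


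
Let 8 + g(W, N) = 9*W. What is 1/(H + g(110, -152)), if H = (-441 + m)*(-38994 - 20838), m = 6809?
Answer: -1/381009194 ≈ -2.6246e-9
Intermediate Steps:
g(W, N) = -8 + 9*W
H = -381010176 (H = (-441 + 6809)*(-38994 - 20838) = 6368*(-59832) = -381010176)
1/(H + g(110, -152)) = 1/(-381010176 + (-8 + 9*110)) = 1/(-381010176 + (-8 + 990)) = 1/(-381010176 + 982) = 1/(-381009194) = -1/381009194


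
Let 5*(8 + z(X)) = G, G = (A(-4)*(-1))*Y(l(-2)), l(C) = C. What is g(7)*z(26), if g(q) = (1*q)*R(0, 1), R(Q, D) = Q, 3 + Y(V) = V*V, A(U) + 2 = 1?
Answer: 0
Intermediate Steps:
A(U) = -1 (A(U) = -2 + 1 = -1)
Y(V) = -3 + V² (Y(V) = -3 + V*V = -3 + V²)
g(q) = 0 (g(q) = (1*q)*0 = q*0 = 0)
G = 1 (G = (-1*(-1))*(-3 + (-2)²) = 1*(-3 + 4) = 1*1 = 1)
z(X) = -39/5 (z(X) = -8 + (⅕)*1 = -8 + ⅕ = -39/5)
g(7)*z(26) = 0*(-39/5) = 0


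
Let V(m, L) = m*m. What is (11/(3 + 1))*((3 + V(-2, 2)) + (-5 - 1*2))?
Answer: 0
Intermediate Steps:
V(m, L) = m**2
(11/(3 + 1))*((3 + V(-2, 2)) + (-5 - 1*2)) = (11/(3 + 1))*((3 + (-2)**2) + (-5 - 1*2)) = (11/4)*((3 + 4) + (-5 - 2)) = ((1/4)*11)*(7 - 7) = (11/4)*0 = 0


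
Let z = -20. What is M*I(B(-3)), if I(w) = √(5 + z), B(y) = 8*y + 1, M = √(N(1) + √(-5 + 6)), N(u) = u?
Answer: I*√30 ≈ 5.4772*I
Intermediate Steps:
M = √2 (M = √(1 + √(-5 + 6)) = √(1 + √1) = √(1 + 1) = √2 ≈ 1.4142)
B(y) = 1 + 8*y
I(w) = I*√15 (I(w) = √(5 - 20) = √(-15) = I*√15)
M*I(B(-3)) = √2*(I*√15) = I*√30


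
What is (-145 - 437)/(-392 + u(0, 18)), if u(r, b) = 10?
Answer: 291/191 ≈ 1.5236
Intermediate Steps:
(-145 - 437)/(-392 + u(0, 18)) = (-145 - 437)/(-392 + 10) = -582/(-382) = -582*(-1/382) = 291/191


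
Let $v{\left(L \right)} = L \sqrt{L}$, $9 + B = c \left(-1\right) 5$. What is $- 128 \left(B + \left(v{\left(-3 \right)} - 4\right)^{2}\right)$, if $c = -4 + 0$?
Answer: $- 3072 i \sqrt{3} \approx - 5320.9 i$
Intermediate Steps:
$c = -4$
$B = 11$ ($B = -9 + \left(-4\right) \left(-1\right) 5 = -9 + 4 \cdot 5 = -9 + 20 = 11$)
$v{\left(L \right)} = L^{\frac{3}{2}}$
$- 128 \left(B + \left(v{\left(-3 \right)} - 4\right)^{2}\right) = - 128 \left(11 + \left(\left(-3\right)^{\frac{3}{2}} - 4\right)^{2}\right) = - 128 \left(11 + \left(- 3 i \sqrt{3} - 4\right)^{2}\right) = - 128 \left(11 + \left(-4 - 3 i \sqrt{3}\right)^{2}\right) = -1408 - 128 \left(-4 - 3 i \sqrt{3}\right)^{2}$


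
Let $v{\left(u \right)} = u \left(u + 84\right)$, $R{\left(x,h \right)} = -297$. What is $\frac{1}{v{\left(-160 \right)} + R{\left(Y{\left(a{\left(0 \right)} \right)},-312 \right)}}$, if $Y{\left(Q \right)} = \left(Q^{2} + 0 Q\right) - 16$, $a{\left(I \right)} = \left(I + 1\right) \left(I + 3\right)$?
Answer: $\frac{1}{11863} \approx 8.4296 \cdot 10^{-5}$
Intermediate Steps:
$a{\left(I \right)} = \left(1 + I\right) \left(3 + I\right)$
$Y{\left(Q \right)} = -16 + Q^{2}$ ($Y{\left(Q \right)} = \left(Q^{2} + 0\right) - 16 = Q^{2} - 16 = -16 + Q^{2}$)
$v{\left(u \right)} = u \left(84 + u\right)$
$\frac{1}{v{\left(-160 \right)} + R{\left(Y{\left(a{\left(0 \right)} \right)},-312 \right)}} = \frac{1}{- 160 \left(84 - 160\right) - 297} = \frac{1}{\left(-160\right) \left(-76\right) - 297} = \frac{1}{12160 - 297} = \frac{1}{11863}$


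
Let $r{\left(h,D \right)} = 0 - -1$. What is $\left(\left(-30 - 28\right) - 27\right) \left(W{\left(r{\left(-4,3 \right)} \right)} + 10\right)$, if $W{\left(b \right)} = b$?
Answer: $-935$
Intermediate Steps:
$r{\left(h,D \right)} = 1$ ($r{\left(h,D \right)} = 0 + 1 = 1$)
$\left(\left(-30 - 28\right) - 27\right) \left(W{\left(r{\left(-4,3 \right)} \right)} + 10\right) = \left(\left(-30 - 28\right) - 27\right) \left(1 + 10\right) = \left(-58 - 27\right) 11 = \left(-85\right) 11 = -935$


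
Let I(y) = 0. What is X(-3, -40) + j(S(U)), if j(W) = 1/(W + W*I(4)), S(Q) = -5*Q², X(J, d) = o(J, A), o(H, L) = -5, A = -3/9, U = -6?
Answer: -901/180 ≈ -5.0056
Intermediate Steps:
A = -⅓ (A = -3*⅑ = -⅓ ≈ -0.33333)
X(J, d) = -5
j(W) = 1/W (j(W) = 1/(W + W*0) = 1/(W + 0) = 1/W)
X(-3, -40) + j(S(U)) = -5 + 1/(-5*(-6)²) = -5 + 1/(-5*36) = -5 + 1/(-180) = -5 - 1/180 = -901/180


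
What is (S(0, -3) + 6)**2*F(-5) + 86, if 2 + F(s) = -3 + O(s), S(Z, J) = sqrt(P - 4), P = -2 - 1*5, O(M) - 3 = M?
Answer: -89 - 84*I*sqrt(11) ≈ -89.0 - 278.6*I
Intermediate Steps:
O(M) = 3 + M
P = -7 (P = -2 - 5 = -7)
S(Z, J) = I*sqrt(11) (S(Z, J) = sqrt(-7 - 4) = sqrt(-11) = I*sqrt(11))
F(s) = -2 + s (F(s) = -2 + (-3 + (3 + s)) = -2 + s)
(S(0, -3) + 6)**2*F(-5) + 86 = (I*sqrt(11) + 6)**2*(-2 - 5) + 86 = (6 + I*sqrt(11))**2*(-7) + 86 = -7*(6 + I*sqrt(11))**2 + 86 = 86 - 7*(6 + I*sqrt(11))**2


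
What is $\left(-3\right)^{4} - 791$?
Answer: $-710$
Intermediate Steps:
$\left(-3\right)^{4} - 791 = 81 - 791 = -710$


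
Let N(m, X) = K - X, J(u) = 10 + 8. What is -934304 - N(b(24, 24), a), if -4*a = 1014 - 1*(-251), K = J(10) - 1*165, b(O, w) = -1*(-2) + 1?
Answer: -3737893/4 ≈ -9.3447e+5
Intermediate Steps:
J(u) = 18
b(O, w) = 3 (b(O, w) = 2 + 1 = 3)
K = -147 (K = 18 - 1*165 = 18 - 165 = -147)
a = -1265/4 (a = -(1014 - 1*(-251))/4 = -(1014 + 251)/4 = -¼*1265 = -1265/4 ≈ -316.25)
N(m, X) = -147 - X
-934304 - N(b(24, 24), a) = -934304 - (-147 - 1*(-1265/4)) = -934304 - (-147 + 1265/4) = -934304 - 1*677/4 = -934304 - 677/4 = -3737893/4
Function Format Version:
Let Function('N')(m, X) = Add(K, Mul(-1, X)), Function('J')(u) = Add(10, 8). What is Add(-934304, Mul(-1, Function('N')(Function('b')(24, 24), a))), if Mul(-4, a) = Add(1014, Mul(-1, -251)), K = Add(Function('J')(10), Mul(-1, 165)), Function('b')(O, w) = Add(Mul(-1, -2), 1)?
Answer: Rational(-3737893, 4) ≈ -9.3447e+5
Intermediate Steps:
Function('J')(u) = 18
Function('b')(O, w) = 3 (Function('b')(O, w) = Add(2, 1) = 3)
K = -147 (K = Add(18, Mul(-1, 165)) = Add(18, -165) = -147)
a = Rational(-1265, 4) (a = Mul(Rational(-1, 4), Add(1014, Mul(-1, -251))) = Mul(Rational(-1, 4), Add(1014, 251)) = Mul(Rational(-1, 4), 1265) = Rational(-1265, 4) ≈ -316.25)
Function('N')(m, X) = Add(-147, Mul(-1, X))
Add(-934304, Mul(-1, Function('N')(Function('b')(24, 24), a))) = Add(-934304, Mul(-1, Add(-147, Mul(-1, Rational(-1265, 4))))) = Add(-934304, Mul(-1, Add(-147, Rational(1265, 4)))) = Add(-934304, Mul(-1, Rational(677, 4))) = Add(-934304, Rational(-677, 4)) = Rational(-3737893, 4)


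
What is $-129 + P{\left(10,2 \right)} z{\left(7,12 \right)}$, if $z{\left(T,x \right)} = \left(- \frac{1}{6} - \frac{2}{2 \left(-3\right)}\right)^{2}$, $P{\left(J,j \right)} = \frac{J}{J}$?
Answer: $- \frac{4643}{36} \approx -128.97$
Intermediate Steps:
$P{\left(J,j \right)} = 1$
$z{\left(T,x \right)} = \frac{1}{36}$ ($z{\left(T,x \right)} = \left(\left(-1\right) \frac{1}{6} - \frac{2}{-6}\right)^{2} = \left(- \frac{1}{6} - - \frac{1}{3}\right)^{2} = \left(- \frac{1}{6} + \frac{1}{3}\right)^{2} = \left(\frac{1}{6}\right)^{2} = \frac{1}{36}$)
$-129 + P{\left(10,2 \right)} z{\left(7,12 \right)} = -129 + 1 \cdot \frac{1}{36} = -129 + \frac{1}{36} = - \frac{4643}{36}$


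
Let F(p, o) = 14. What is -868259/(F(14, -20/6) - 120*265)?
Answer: 868259/31786 ≈ 27.316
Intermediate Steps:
-868259/(F(14, -20/6) - 120*265) = -868259/(14 - 120*265) = -868259/(14 - 31800) = -868259/(-31786) = -868259*(-1/31786) = 868259/31786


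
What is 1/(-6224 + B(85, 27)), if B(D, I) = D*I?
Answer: -1/3929 ≈ -0.00025452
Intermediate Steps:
1/(-6224 + B(85, 27)) = 1/(-6224 + 85*27) = 1/(-6224 + 2295) = 1/(-3929) = -1/3929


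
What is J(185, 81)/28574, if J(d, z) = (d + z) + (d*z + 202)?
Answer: 15453/28574 ≈ 0.54081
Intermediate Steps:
J(d, z) = 202 + d + z + d*z (J(d, z) = (d + z) + (202 + d*z) = 202 + d + z + d*z)
J(185, 81)/28574 = (202 + 185 + 81 + 185*81)/28574 = (202 + 185 + 81 + 14985)*(1/28574) = 15453*(1/28574) = 15453/28574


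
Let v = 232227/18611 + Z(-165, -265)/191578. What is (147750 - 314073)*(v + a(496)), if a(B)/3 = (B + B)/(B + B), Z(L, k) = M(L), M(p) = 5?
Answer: -9178709682720405/3565458158 ≈ -2.5743e+6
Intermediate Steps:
Z(L, k) = 5
a(B) = 3 (a(B) = 3*((B + B)/(B + B)) = 3*((2*B)/((2*B))) = 3*((2*B)*(1/(2*B))) = 3*1 = 3)
v = 44489677261/3565458158 (v = 232227/18611 + 5/191578 = 44489677261/3565458158 ≈ 12.478)
(147750 - 314073)*(v + a(496)) = (147750 - 314073)*(44489677261/3565458158 + 3) = -166323*55186051735/3565458158 = -9178709682720405/3565458158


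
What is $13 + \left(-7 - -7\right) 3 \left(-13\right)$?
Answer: $13$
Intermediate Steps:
$13 + \left(-7 - -7\right) 3 \left(-13\right) = 13 + \left(-7 + 7\right) \left(-39\right) = 13 + 0 \left(-39\right) = 13 + 0 = 13$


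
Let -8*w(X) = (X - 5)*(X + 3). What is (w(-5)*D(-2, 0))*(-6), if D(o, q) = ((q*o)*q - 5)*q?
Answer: 0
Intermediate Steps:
w(X) = -(-5 + X)*(3 + X)/8 (w(X) = -(X - 5)*(X + 3)/8 = -(-5 + X)*(3 + X)/8)
D(o, q) = q*(-5 + o*q²) (D(o, q) = ((o*q)*q - 5)*q = (o*q² - 5)*q = (-5 + o*q²)*q = q*(-5 + o*q²))
(w(-5)*D(-2, 0))*(-6) = ((15/8 - ⅛*(-5)² + (¼)*(-5))*(0*(-5 - 2*0²)))*(-6) = ((15/8 - ⅛*25 - 5/4)*(0*(-5 - 2*0)))*(-6) = ((15/8 - 25/8 - 5/4)*(0*(-5 + 0)))*(-6) = -0*(-5)*(-6) = -5/2*0*(-6) = 0*(-6) = 0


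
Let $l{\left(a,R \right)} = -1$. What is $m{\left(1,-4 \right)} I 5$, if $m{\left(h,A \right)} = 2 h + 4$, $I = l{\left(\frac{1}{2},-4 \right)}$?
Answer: $-30$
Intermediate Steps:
$I = -1$
$m{\left(h,A \right)} = 4 + 2 h$
$m{\left(1,-4 \right)} I 5 = \left(4 + 2 \cdot 1\right) \left(-1\right) 5 = \left(4 + 2\right) \left(-1\right) 5 = 6 \left(-1\right) 5 = \left(-6\right) 5 = -30$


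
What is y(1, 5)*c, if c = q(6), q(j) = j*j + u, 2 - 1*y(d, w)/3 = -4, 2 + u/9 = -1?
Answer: 162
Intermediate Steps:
u = -27 (u = -18 + 9*(-1) = -18 - 9 = -27)
y(d, w) = 18 (y(d, w) = 6 - 3*(-4) = 6 + 12 = 18)
q(j) = -27 + j² (q(j) = j*j - 27 = j² - 27 = -27 + j²)
c = 9 (c = -27 + 6² = -27 + 36 = 9)
y(1, 5)*c = 18*9 = 162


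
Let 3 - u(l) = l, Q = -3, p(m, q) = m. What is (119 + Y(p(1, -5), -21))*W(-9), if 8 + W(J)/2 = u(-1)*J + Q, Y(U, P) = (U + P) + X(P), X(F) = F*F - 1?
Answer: -50666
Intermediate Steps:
X(F) = -1 + F**2 (X(F) = F**2 - 1 = -1 + F**2)
u(l) = 3 - l
Y(U, P) = -1 + P + U + P**2 (Y(U, P) = (U + P) + (-1 + P**2) = (P + U) + (-1 + P**2) = -1 + P + U + P**2)
W(J) = -22 + 8*J (W(J) = -16 + 2*((3 - 1*(-1))*J - 3) = -16 + 2*((3 + 1)*J - 3) = -16 + 2*(4*J - 3) = -16 + 2*(-3 + 4*J) = -16 + (-6 + 8*J) = -22 + 8*J)
(119 + Y(p(1, -5), -21))*W(-9) = (119 + (-1 - 21 + 1 + (-21)**2))*(-22 + 8*(-9)) = (119 + (-1 - 21 + 1 + 441))*(-22 - 72) = (119 + 420)*(-94) = 539*(-94) = -50666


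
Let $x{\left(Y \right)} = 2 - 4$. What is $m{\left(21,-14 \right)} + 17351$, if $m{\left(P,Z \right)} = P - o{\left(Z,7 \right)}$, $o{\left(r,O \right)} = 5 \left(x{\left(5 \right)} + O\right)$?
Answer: $17347$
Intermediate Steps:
$x{\left(Y \right)} = -2$
$o{\left(r,O \right)} = -10 + 5 O$ ($o{\left(r,O \right)} = 5 \left(-2 + O\right) = -10 + 5 O$)
$m{\left(P,Z \right)} = -25 + P$ ($m{\left(P,Z \right)} = P - \left(-10 + 5 \cdot 7\right) = P - \left(-10 + 35\right) = P - 25 = -25 + P$)
$m{\left(21,-14 \right)} + 17351 = \left(-25 + 21\right) + 17351 = -4 + 17351 = 17347$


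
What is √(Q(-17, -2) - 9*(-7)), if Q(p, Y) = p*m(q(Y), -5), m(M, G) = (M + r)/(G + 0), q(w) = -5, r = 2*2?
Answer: √1490/5 ≈ 7.7201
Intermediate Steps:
r = 4
m(M, G) = (4 + M)/G (m(M, G) = (M + 4)/(G + 0) = (4 + M)/G)
Q(p, Y) = p/5 (Q(p, Y) = p*((4 - 5)/(-5)) = p*(-⅕*(-1)) = p*(⅕) = p/5)
√(Q(-17, -2) - 9*(-7)) = √((⅕)*(-17) - 9*(-7)) = √(-17/5 + 63) = √(298/5) = √1490/5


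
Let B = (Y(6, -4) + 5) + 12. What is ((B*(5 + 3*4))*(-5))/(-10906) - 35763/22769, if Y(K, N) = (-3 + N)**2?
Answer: -131148594/124159357 ≈ -1.0563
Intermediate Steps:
B = 66 (B = ((-3 - 4)**2 + 5) + 12 = ((-7)**2 + 5) + 12 = (49 + 5) + 12 = 54 + 12 = 66)
((B*(5 + 3*4))*(-5))/(-10906) - 35763/22769 = ((66*(5 + 3*4))*(-5))/(-10906) - 35763/22769 = ((66*(5 + 12))*(-5))*(-1/10906) - 35763*1/22769 = ((66*17)*(-5))*(-1/10906) - 35763/22769 = (1122*(-5))*(-1/10906) - 35763/22769 = -5610*(-1/10906) - 35763/22769 = 2805/5453 - 35763/22769 = -131148594/124159357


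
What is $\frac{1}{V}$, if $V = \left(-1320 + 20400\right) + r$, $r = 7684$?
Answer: $\frac{1}{26764} \approx 3.7364 \cdot 10^{-5}$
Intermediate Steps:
$V = 26764$ ($V = \left(-1320 + 20400\right) + 7684 = 19080 + 7684 = 26764$)
$\frac{1}{V} = \frac{1}{26764}$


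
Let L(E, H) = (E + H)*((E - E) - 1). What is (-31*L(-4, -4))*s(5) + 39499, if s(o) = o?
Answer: 38259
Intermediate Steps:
L(E, H) = -E - H (L(E, H) = (E + H)*(0 - 1) = (E + H)*(-1) = -E - H)
(-31*L(-4, -4))*s(5) + 39499 = -31*(-1*(-4) - 1*(-4))*5 + 39499 = -31*(4 + 4)*5 + 39499 = -31*8*5 + 39499 = -248*5 + 39499 = -1240 + 39499 = 38259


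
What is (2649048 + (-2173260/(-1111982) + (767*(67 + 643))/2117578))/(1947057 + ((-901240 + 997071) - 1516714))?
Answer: 1559435341730786657/309746613301826426 ≈ 5.0346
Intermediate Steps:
(2649048 + (-2173260/(-1111982) + (767*(67 + 643))/2117578))/(1947057 + ((-901240 + 997071) - 1516714)) = (2649048 + (-2173260*(-1/1111982) + (767*710)*(1/2117578)))/(1947057 + (95831 - 1516714)) = (2649048 + (1086630/555991 + 544570*(1/2117578)))/(1947057 - 1420883) = (2649048 + (1086630/555991 + 272285/1058789))/526174 = (2649048 + 1301899900505/588677154899)*(1/526174) = (1559435341730786657/588677154899)*(1/526174) = 1559435341730786657/309746613301826426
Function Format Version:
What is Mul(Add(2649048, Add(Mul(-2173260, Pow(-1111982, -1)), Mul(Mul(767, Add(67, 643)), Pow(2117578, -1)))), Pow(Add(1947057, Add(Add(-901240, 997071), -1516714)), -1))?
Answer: Rational(1559435341730786657, 309746613301826426) ≈ 5.0346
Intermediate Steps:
Mul(Add(2649048, Add(Mul(-2173260, Pow(-1111982, -1)), Mul(Mul(767, Add(67, 643)), Pow(2117578, -1)))), Pow(Add(1947057, Add(Add(-901240, 997071), -1516714)), -1)) = Mul(Add(2649048, Add(Mul(-2173260, Rational(-1, 1111982)), Mul(Mul(767, 710), Rational(1, 2117578)))), Pow(Add(1947057, Add(95831, -1516714)), -1)) = Mul(Add(2649048, Add(Rational(1086630, 555991), Mul(544570, Rational(1, 2117578)))), Pow(Add(1947057, -1420883), -1)) = Mul(Add(2649048, Add(Rational(1086630, 555991), Rational(272285, 1058789))), Pow(526174, -1)) = Mul(Add(2649048, Rational(1301899900505, 588677154899)), Rational(1, 526174)) = Mul(Rational(1559435341730786657, 588677154899), Rational(1, 526174)) = Rational(1559435341730786657, 309746613301826426)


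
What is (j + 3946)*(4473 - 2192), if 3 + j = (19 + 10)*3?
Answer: 9192430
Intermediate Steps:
j = 84 (j = -3 + (19 + 10)*3 = -3 + 29*3 = -3 + 87 = 84)
(j + 3946)*(4473 - 2192) = (84 + 3946)*(4473 - 2192) = 4030*2281 = 9192430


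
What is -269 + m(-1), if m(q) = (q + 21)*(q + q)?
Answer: -309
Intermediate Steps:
m(q) = 2*q*(21 + q) (m(q) = (21 + q)*(2*q) = 2*q*(21 + q))
-269 + m(-1) = -269 + 2*(-1)*(21 - 1) = -269 + 2*(-1)*20 = -269 - 40 = -309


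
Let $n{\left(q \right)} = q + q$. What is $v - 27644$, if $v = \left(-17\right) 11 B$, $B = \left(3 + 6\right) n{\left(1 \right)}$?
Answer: $-31010$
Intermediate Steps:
$n{\left(q \right)} = 2 q$
$B = 18$ ($B = \left(3 + 6\right) 2 \cdot 1 = 9 \cdot 2 = 18$)
$v = -3366$ ($v = \left(-17\right) 11 \cdot 18 = \left(-187\right) 18 = -3366$)
$v - 27644 = -3366 - 27644 = -31010$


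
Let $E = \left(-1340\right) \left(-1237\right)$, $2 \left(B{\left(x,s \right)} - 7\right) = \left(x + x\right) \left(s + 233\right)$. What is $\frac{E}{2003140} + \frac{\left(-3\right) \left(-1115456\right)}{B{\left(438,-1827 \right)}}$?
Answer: $- \frac{277298962741}{69926111905} \approx -3.9656$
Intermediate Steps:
$B{\left(x,s \right)} = 7 + x \left(233 + s\right)$ ($B{\left(x,s \right)} = 7 + \frac{\left(x + x\right) \left(s + 233\right)}{2} = 7 + \frac{2 x \left(233 + s\right)}{2} = 7 + x \left(233 + s\right)$)
$E = 1657580$
$\frac{E}{2003140} + \frac{\left(-3\right) \left(-1115456\right)}{B{\left(438,-1827 \right)}} = \frac{1657580}{2003140} + \frac{\left(-3\right) \left(-1115456\right)}{7 + 233 \cdot 438 - 800226} = 1657580 \cdot \frac{1}{2003140} + \frac{3346368}{7 + 102054 - 800226} = \frac{82879}{100157} + \frac{3346368}{-698165} = \frac{82879}{100157} + 3346368 \left(- \frac{1}{698165}\right) = \frac{82879}{100157} - \frac{3346368}{698165} = - \frac{277298962741}{69926111905}$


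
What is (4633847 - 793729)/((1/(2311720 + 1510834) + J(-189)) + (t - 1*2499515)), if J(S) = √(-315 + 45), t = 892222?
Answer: -90187610697729084873652412/37748297155533133020102361 - 168334480454547672264*I*√30/37748297155533133020102361 ≈ -2.3892 - 2.4425e-5*I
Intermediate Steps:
J(S) = 3*I*√30 (J(S) = √(-270) = 3*I*√30)
(4633847 - 793729)/((1/(2311720 + 1510834) + J(-189)) + (t - 1*2499515)) = (4633847 - 793729)/((1/(2311720 + 1510834) + 3*I*√30) + (892222 - 1*2499515)) = 3840118/((1/3822554 + 3*I*√30) + (892222 - 2499515)) = 3840118/((1/3822554 + 3*I*√30) - 1607293) = 3840118/(-6143964286321/3822554 + 3*I*√30)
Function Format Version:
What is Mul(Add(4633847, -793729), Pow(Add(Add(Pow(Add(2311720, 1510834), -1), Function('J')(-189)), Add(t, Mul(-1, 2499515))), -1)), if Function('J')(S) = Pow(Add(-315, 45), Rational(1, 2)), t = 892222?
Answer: Add(Rational(-90187610697729084873652412, 37748297155533133020102361), Mul(Rational(-168334480454547672264, 37748297155533133020102361), I, Pow(30, Rational(1, 2)))) ≈ Add(-2.3892, Mul(-2.4425e-5, I))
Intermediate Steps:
Function('J')(S) = Mul(3, I, Pow(30, Rational(1, 2))) (Function('J')(S) = Pow(-270, Rational(1, 2)) = Mul(3, I, Pow(30, Rational(1, 2))))
Mul(Add(4633847, -793729), Pow(Add(Add(Pow(Add(2311720, 1510834), -1), Function('J')(-189)), Add(t, Mul(-1, 2499515))), -1)) = Mul(Add(4633847, -793729), Pow(Add(Add(Pow(Add(2311720, 1510834), -1), Mul(3, I, Pow(30, Rational(1, 2)))), Add(892222, Mul(-1, 2499515))), -1)) = Mul(3840118, Pow(Add(Add(Pow(3822554, -1), Mul(3, I, Pow(30, Rational(1, 2)))), Add(892222, -2499515)), -1)) = Mul(3840118, Pow(Add(Add(Rational(1, 3822554), Mul(3, I, Pow(30, Rational(1, 2)))), -1607293), -1)) = Mul(3840118, Pow(Add(Rational(-6143964286321, 3822554), Mul(3, I, Pow(30, Rational(1, 2)))), -1))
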